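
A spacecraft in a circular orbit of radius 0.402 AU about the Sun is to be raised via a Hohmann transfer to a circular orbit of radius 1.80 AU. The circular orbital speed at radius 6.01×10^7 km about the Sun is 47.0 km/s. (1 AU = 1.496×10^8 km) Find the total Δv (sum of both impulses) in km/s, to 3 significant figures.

Δv = 21.9 km/s

From the circular-orbit relation v² = μ/r at r = 6.01×10^7 km: μ = v²r = (47.0)² × 6.01×10^7 = 1.32761×10^11 km³/s².
In km: r₁ = 0.402 × 1.496×10^8 = 6.01392×10^7 km; r₂ = 1.80 × 1.496×10^8 = 2.6928×10^8 km.
Semi-major axis of the transfer orbit: a_t = (6.01392×10^7 + 2.6928×10^8)/2 = 1.647096×10^8 km.
At r₁ the circular-orbit speed is v₁ = √(μ/r₁) = 46.985 km/s.
On the transfer ellipse at r₁, vis-viva equation gives v_p = √[μ(2/r₁ − 1/a_t)] = 60.076 km/s.
First burn Δv₁ = |v_p − v₁| = 13.09 km/s.
Circular speed at r₂: v₂ = √(μ/r₂) = 22.204 km/s.
Transfer-orbit speed at r₂: v_a = √[μ(2/r₂ − 1/a_t)] = 13.417 km/s.
Second burn Δv₂ = |v₂ − v_a| = 8.787 km/s.
Δv = Δv₁ + Δv₂ = 13.09 + 8.787 = 21.88 km/s.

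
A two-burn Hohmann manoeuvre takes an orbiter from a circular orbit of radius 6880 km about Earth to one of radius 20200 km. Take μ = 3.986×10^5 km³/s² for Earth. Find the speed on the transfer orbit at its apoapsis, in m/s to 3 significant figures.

Transfer-ellipse semi-major axis a_t = (r₁ + r₂)/2 = (6880 + 20200)/2 = 13540 km.
At apoapsis, r = 20200 km.
Applying v² = μ(2/r − 1/a_t): v = 3.166 km/s.

v = 3170 m/s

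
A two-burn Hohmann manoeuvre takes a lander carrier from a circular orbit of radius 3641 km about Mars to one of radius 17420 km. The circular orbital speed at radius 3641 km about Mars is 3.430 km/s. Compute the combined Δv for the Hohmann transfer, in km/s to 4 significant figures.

Δv = 1.628 km/s

From the circular-orbit relation v² = μ/r at r = 3641 km: μ = v²r = (3.430)² × 3641 = 42836.0 km³/s².
Semi-major axis of the transfer orbit: a_t = (3641 + 17420)/2 = 10530.5 km.
Circular speed at r₁: v₁ = √(μ/r₁) = √(42836.0/3641) = 3.4300 km/s.
On the transfer ellipse at r₁, vis-viva gives v_p = √[μ(2/r₁ − 1/a_t)] = 4.4116 km/s.
First burn Δv₁ = |v_p − v₁| = 0.9816 km/s.
At r₂, v₂ = √(μ/r₂) = 1.5681 km/s.
Transfer-orbit speed at r₂: v_a = √[μ(2/r₂ − 1/a_t)] = 0.92207 km/s.
Second burn Δv₂ = |v₂ − v_a| = 0.6460 km/s.
Δv = Δv₁ + Δv₂ = 0.9816 + 0.6460 = 1.628 km/s.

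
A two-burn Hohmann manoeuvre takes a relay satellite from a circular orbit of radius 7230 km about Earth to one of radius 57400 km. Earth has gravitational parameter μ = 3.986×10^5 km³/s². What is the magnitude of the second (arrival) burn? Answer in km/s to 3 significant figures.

Δv₂ = 1.39 km/s

The Hohmann ellipse has a_t = (r₁ + r₂)/2 = 32315 km.
Circular speed at r = 57400 km: v_c = √(μ/r) = 2.635 km/s.
Vis-viva on the transfer ellipse at r = 57400 km gives v_t = √[μ(2/r − 1/a_t)] = 1.246 km/s.
Δv₂ = |v_t − v_c| = |1.246 − 2.635| = 1.389 km/s.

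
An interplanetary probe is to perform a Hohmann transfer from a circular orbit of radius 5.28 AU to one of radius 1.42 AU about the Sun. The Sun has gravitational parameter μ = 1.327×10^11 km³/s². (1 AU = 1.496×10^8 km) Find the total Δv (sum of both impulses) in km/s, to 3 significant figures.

Δv = 10.9 km/s

In km: r₁ = 5.28 × 1.496×10^8 = 7.89888×10^8 km; r₂ = 1.42 × 1.496×10^8 = 2.12432×10^8 km.
Transfer-ellipse semi-major axis a_t = (r₁ + r₂)/2 = (7.89888×10^8 + 2.12432×10^8)/2 = 5.0116×10^8 km.
At r₁ the circular-orbit speed is v₁ = √(μ/r₁) = 12.9614 km/s.
On the transfer ellipse at r₁, vis-viva equation gives v_a = √[μ(2/r₁ − 1/a_t)] = 8.43868 km/s.
First burn Δv₁ = |v_a − v₁| = 4.523 km/s.
At r₂, v₂ = √(μ/r₂) = 24.9934 km/s.
Transfer-orbit speed at r₂: v_p = √[μ(2/r₂ − 1/a_t)] = 31.3776 km/s.
Second burn Δv₂ = |v₂ − v_p| = 6.384 km/s.
Total Δv = Δv₁ + Δv₂ = 10.91 km/s.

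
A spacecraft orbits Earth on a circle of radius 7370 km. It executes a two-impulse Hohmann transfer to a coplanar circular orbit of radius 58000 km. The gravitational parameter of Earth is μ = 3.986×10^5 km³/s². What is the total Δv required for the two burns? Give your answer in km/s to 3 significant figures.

Δv = 3.82 km/s

Semi-major axis of the transfer orbit: a_t = (7370 + 58000)/2 = 32685 km.
Circular speed at r₁: v₁ = √(μ/r₁) = √(3.986×10^5/7370) = 7.3542 km/s.
On the transfer ellipse at r₁, vis-viva equation gives v_p = √[μ(2/r₁ − 1/a_t)] = 9.7966 km/s.
First burn Δv₁ = |v_p − v₁| = 2.442 km/s.
Circular speed at r₂: v₂ = √(μ/r₂) = 2.622 km/s.
Transfer-orbit speed at r₂: v_a = √[μ(2/r₂ − 1/a_t)] = 1.245 km/s.
Second burn Δv₂ = |v₂ − v_a| = 1.377 km/s.
Total Δv = Δv₁ + Δv₂ = 3.819 km/s.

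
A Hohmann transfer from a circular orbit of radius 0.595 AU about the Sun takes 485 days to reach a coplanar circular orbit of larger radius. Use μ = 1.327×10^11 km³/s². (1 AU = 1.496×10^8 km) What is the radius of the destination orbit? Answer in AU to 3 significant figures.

In km: r₁ = 0.595 × 1.496×10^8 = 8.9012×10^7 km.
Transfer time t = 485 days = 4.1904×10^7 s, and t = π√(a_t³/μ).
So a_t = (μ t²/π²)^(1/3) = (1.327×10^11 × (4.1904×10^7)² / π²)^(1/3) = 2.8688×10^8 km.
Since a_t = (r₁ + r₂)/2, r₂ = 2a_t − r₁ = 2×2.8688×10^8 − 8.9012×10^7 = 4.84748×10^8 km.
In AU: r₂ = 4.84748×10^8 / 1.496×10^8 = 3.24 AU.

r₂ = 3.24 AU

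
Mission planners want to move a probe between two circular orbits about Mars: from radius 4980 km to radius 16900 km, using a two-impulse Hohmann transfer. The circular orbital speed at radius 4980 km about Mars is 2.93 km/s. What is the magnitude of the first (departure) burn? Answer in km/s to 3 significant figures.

Δv₁ = 0.712 km/s

From the circular-orbit relation v² = μ/r at r = 4980 km: μ = v²r = (2.93)² × 4980 = 42752.8 km³/s².
Semi-major axis of the transfer orbit: a_t = (4980 + 16900)/2 = 10940 km.
Circular speed at r = 4980 km: v_c = √(μ/r) = 2.9300 km/s.
Transfer-orbit speed at the same r (vis-viva, a = a_t): v_t = √[μ(2/r − 1/a_t)] = 3.6417 km/s.
Δv₁ = |v_t − v_c| = |3.6417 − 2.9300| = 0.7117 km/s.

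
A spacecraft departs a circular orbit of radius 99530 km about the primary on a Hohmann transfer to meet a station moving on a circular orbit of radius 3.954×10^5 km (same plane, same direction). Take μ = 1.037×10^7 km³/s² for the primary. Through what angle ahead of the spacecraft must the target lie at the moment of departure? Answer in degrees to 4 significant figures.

Transfer-ellipse semi-major axis a_t = (r₁ + r₂)/2 = (99530 + 3.954×10^5)/2 = 2.47465×10^5 km.
Transfer time t = π√(a_t³/μ) = 1.2010×10^5 s.
Target angular speed ω₂ = √(μ/r₂³) = 1.2952×10^-5 rad/s.
Angle swept by the target during transfer: ω₂·t = 1.5555 rad = 89.12°.
Arrival is 180° from departure on the ellipse, so φ = 180° − 89.12° = 90.88°.

φ = 90.88°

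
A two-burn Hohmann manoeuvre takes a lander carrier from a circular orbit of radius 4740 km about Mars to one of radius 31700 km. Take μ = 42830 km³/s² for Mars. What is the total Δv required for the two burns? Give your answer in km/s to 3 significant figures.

Semi-major axis of the transfer orbit: a_t = (4740 + 31700)/2 = 18220 km.
At r₁ the circular-orbit speed is v₁ = √(μ/r₁) = 3.005972 km/s.
Transfer-orbit speed at r₁ (vis-viva equation): v_p = √[μ(2/r₁ − 1/a_t)] = 3.964974 km/s.
First burn Δv₁ = |v_p − v₁| = 0.959002 km/s.
Circular speed at r₂: v₂ = √(μ/r₂) = 1.16237 km/s.
Transfer-orbit speed at r₂: v_a = √[μ(2/r₂ − 1/a_t)] = 0.592870 km/s.
Second burn Δv₂ = |v₂ − v_a| = 0.569500 km/s.
Δv = Δv₁ + Δv₂ = 0.959002 + 0.569500 = 1.529 km/s.

Δv = 1.53 km/s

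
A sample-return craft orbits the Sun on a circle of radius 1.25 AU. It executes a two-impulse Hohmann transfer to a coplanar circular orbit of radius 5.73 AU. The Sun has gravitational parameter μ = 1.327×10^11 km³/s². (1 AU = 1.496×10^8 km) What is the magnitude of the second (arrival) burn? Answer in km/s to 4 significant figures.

Δv₂ = 4.996 km/s

In km: r₁ = 1.25 × 1.496×10^8 = 1.870×10^8 km; r₂ = 5.73 × 1.496×10^8 = 8.57208×10^8 km.
Semi-major axis of the transfer orbit: a_t = (1.870×10^8 + 8.57208×10^8)/2 = 5.22104×10^8 km.
On the circular orbit at r = 8.57208×10^8 km, v_c = √(μ/r) = 12.442 km/s.
Vis-viva on the transfer ellipse at r = 8.57208×10^8 km gives v_t = √[μ(2/r − 1/a_t)] = 7.4462 km/s.
Δv₂ = |v_t − v_c| = |7.4462 − 12.442| = 4.996 km/s.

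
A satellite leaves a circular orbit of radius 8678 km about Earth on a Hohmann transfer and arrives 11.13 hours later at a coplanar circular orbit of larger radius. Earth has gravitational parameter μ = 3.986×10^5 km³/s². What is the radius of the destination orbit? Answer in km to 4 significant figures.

r₂ = 71670 km

Transfer time t = 11.13 hours = 40068 s, and t = π√(a_t³/μ).
So a_t = (μ t²/π²)^(1/3) = (3.986×10^5 × (40068)² / π²)^(1/3) = 40174 km.
Since a_t = (r₁ + r₂)/2, r₂ = 2a_t − r₁ = 2×40174 − 8678 = 71670 km.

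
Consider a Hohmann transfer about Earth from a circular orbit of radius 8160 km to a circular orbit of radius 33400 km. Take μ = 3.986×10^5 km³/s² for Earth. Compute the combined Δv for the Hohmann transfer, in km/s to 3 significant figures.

Transfer-ellipse semi-major axis a_t = (r₁ + r₂)/2 = (8160 + 33400)/2 = 20780 km.
Circular speed at r₁: v₁ = √(μ/r₁) = √(3.986×10^5/8160) = 6.9891372 km/s.
On the transfer ellipse at r₁, v² = μ(2/r − 1/a) gives v_p = √[μ(2/r₁ − 1/a_t)] = 8.8608224 km/s.
First burn Δv₁ = |v_p − v₁| = 1.87169 km/s.
At r₂, v₂ = √(μ/r₂) = 3.45458 km/s.
Transfer-orbit speed at r₂: v_a = √[μ(2/r₂ − 1/a_t)] = 2.16480 km/s.
Second burn Δv₂ = |v₂ − v_a| = 1.28978 km/s.
Total Δv = Δv₁ + Δv₂ = 3.161 km/s.

Δv = 3.16 km/s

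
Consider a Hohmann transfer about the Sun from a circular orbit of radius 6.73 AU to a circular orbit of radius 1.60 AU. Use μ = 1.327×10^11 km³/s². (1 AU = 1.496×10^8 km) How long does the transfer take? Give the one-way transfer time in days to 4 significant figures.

t = 1552 days

In km: r₁ = 6.73 × 1.496×10^8 = 1.006808×10^9 km; r₂ = 1.60 × 1.496×10^8 = 2.3936×10^8 km.
Transfer-ellipse semi-major axis a_t = (r₁ + r₂)/2 = (1.006808×10^9 + 2.3936×10^8)/2 = 6.23084×10^8 km.
Half the transfer-orbit period gives t = π√(a_t³/μ) = 1.341×10^8 s.
Converting: 1.341×10^8 s ÷ 86400 s/day = 1552 days.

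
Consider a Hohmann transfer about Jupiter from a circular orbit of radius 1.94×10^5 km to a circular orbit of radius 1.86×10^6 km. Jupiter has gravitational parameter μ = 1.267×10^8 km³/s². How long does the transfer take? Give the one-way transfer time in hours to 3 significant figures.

t = 80.7 hours

Semi-major axis of the transfer orbit: a_t = (1.940×10^5 + 1.860×10^6)/2 = 1.027×10^6 km.
By Kepler's third law the transfer-orbit period is T = 2π√(a_t³/μ), so t = T/2 = 2.905×10^5 s.
Converting: 2.905×10^5 s ÷ 3600 s/hour = 80.7 hours.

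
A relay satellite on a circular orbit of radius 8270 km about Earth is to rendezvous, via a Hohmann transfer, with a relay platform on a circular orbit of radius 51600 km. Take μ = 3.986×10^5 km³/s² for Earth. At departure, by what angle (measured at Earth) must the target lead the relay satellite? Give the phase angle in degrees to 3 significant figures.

The Hohmann ellipse has a_t = (r₁ + r₂)/2 = 29935 km.
The half-period of the transfer ellipse is t = π√(a_t³/μ) = 25772 s.
Target angular speed ω₂ = √(μ/r₂³) = 5.3863×10^-5 rad/s.
Angle swept by the target during transfer: ω₂·t = 1.3882 rad = 79.54°.
Arrival is 180° from departure on the ellipse, so φ = 180° − 79.54° = 100°.

φ = 100°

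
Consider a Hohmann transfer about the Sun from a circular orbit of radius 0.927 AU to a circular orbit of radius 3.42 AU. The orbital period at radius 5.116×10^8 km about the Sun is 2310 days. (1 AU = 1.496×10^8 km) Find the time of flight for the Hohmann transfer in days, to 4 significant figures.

From Kepler's third law T² = 4π²r³/μ at r = 5.116×10^8 km, T = 2310 days = 2310 × 86400 s = 1.99584×10^8 s: μ = 4π²r³/T² = 1.32709×10^11 km³/s².
In km: r₁ = 0.927 × 1.496×10^8 = 1.386792×10^8 km; r₂ = 3.42 × 1.496×10^8 = 5.11632×10^8 km.
The Hohmann ellipse has a_t = (r₁ + r₂)/2 = 3.251556×10^8 km.
Transfer time t = π√(a_t³/μ) = π√((3.251556×10^8)³ / 1.32709×10^11) = 5.056×10^7 s.
Converting: 5.056×10^7 s ÷ 86400 s/day = 585.2 days.

t = 585.2 days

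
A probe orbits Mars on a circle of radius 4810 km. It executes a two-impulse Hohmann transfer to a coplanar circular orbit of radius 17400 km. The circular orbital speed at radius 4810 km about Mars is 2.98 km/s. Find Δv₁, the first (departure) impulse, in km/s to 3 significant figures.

From the circular-orbit relation v² = μ/r at r = 4810 km: μ = v²r = (2.98)² × 4810 = 42714.7 km³/s².
Transfer-ellipse semi-major axis a_t = (r₁ + r₂)/2 = (4810 + 17400)/2 = 11105 km.
On the circular orbit at r = 4810 km, v_c = √(μ/r) = 2.9800 km/s.
Transfer-orbit speed at the same r (vis-viva, a = a_t): v_t = √[μ(2/r − 1/a_t)] = 3.7302 km/s.
Δv₁ = |v_t − v_c| = |3.7302 − 2.9800| = 0.7502 km/s.

Δv₁ = 0.750 km/s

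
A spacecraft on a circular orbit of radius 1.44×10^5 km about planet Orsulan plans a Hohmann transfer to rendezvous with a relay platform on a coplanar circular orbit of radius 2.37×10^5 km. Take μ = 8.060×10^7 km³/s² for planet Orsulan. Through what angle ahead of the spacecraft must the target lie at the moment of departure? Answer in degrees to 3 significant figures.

φ = 50.3°

Semi-major axis of the transfer orbit: a_t = (1.440×10^5 + 2.370×10^5)/2 = 1.905×10^5 km.
The half-period of the transfer ellipse is t = π√(a_t³/μ) = 29100 s.
Target angular speed ω₂ = √(μ/r₂³) = 7.781×10^-5 rad/s.
Angle swept by the target during transfer: ω₂·t = 2.264 rad = 129.7°.
The spacecraft traverses 180° on the transfer ellipse, so the target must lead by 180° − 129.7° = 50.3°.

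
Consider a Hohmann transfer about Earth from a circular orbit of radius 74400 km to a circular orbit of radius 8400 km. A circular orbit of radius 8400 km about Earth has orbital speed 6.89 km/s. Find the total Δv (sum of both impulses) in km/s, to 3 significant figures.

Δv = 3.62 km/s

From the circular-orbit relation v² = μ/r at r = 8400 km: μ = v²r = (6.89)² × 8400 = 3.98766×10^5 km³/s².
Semi-major axis of the transfer orbit: a_t = (74400 + 8400)/2 = 41400 km.
Circular speed at r₁: v₁ = √(μ/r₁) = √(3.98766×10^5/74400) = 2.3151 km/s.
On the transfer ellipse at r₁, vis-viva equation gives v_a = √[μ(2/r₁ − 1/a_t)] = 1.0428 km/s.
First burn Δv₁ = |v_a − v₁| = 1.2723 km/s.
At r₂, v₂ = √(μ/r₂) = 6.8900 km/s.
Transfer-orbit speed at r₂: v_p = √[μ(2/r₂ − 1/a_t)] = 9.2365 km/s.
Second burn Δv₂ = |v₂ − v_p| = 2.3465 km/s.
Total Δv = Δv₁ + Δv₂ = 3.619 km/s.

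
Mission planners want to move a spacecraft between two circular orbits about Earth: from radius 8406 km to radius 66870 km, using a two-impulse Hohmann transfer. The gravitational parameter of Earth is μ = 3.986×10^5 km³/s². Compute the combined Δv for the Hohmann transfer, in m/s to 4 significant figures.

Transfer-ellipse semi-major axis a_t = (r₁ + r₂)/2 = (8406 + 66870)/2 = 37638 km.
Circular speed at r₁: v₁ = √(μ/r₁) = √(3.986×10^5/8406) = 6.88611 km/s.
Transfer-orbit speed at r₁ (v² = μ(2/r − 1/a)): v_p = √[μ(2/r₁ − 1/a_t)] = 9.17860 km/s.
First burn Δv₁ = |v_p − v₁| = 2.292 km/s.
Circular speed at r₂: v₂ = √(μ/r₂) = 2.4415 km/s.
Transfer-orbit speed at r₂: v_a = √[μ(2/r₂ − 1/a_t)] = 1.1538 km/s.
Second burn Δv₂ = |v₂ − v_a| = 1.288 km/s.
Δv = Δv₁ + Δv₂ = 2.292 + 1.288 = 3.580 km/s.

Δv = 3580 m/s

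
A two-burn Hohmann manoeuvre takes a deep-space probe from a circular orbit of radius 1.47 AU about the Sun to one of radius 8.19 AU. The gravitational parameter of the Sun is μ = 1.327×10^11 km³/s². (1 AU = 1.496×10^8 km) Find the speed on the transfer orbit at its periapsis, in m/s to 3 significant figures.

In km: r₁ = 1.47 × 1.496×10^8 = 2.19912×10^8 km; r₂ = 8.19 × 1.496×10^8 = 1.225224×10^9 km.
Semi-major axis of the transfer orbit: a_t = (2.19912×10^8 + 1.225224×10^9)/2 = 7.22568×10^8 km.
At periapsis, r = 2.19912×10^8 km.
From the vis-viva equation, v = √[μ(2/r − 1/a_t)] = 31.99 km/s.

v = 32000 m/s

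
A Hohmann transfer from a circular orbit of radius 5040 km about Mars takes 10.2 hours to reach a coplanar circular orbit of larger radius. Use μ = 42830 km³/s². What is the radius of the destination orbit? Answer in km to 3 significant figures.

Transfer time t = 10.2 hours = 36720 s, and t = π√(a_t³/μ).
So a_t = (μ t²/π²)^(1/3) = (42830 × (36720)² / π²)^(1/3) = 18020 km.
Since a_t = (r₁ + r₂)/2, r₂ = 2a_t − r₁ = 2×18020 − 5040 = 31000 km.

r₂ = 31000 km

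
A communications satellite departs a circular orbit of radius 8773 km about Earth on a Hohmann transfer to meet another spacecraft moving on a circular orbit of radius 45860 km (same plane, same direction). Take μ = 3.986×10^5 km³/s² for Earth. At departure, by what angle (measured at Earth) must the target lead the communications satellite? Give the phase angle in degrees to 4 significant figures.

Semi-major axis of the transfer orbit: a_t = (8773 + 45860)/2 = 27316.5 km.
The half-period of the transfer ellipse is t = π√(a_t³/μ) = 22466 s.
Target angular speed ω₂ = √(μ/r₂³) = 6.4286×10^-5 rad/s.
Angle swept by the target during transfer: ω₂·t = 1.4442 rad = 82.75°.
The communications satellite traverses 180° on the transfer ellipse, so the target must lead by 180° − 82.75° = 97.25°.

φ = 97.25°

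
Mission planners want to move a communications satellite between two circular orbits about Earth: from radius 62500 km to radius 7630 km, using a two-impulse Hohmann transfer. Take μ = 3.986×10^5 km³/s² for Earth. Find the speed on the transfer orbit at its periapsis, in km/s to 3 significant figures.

v = 9.65 km/s

Transfer-ellipse semi-major axis a_t = (r₁ + r₂)/2 = (62500 + 7630)/2 = 35065 km.
At periapsis, r = 7630 km.
From the vis-viva equation, v = √[μ(2/r − 1/a_t)] = 9.650 km/s.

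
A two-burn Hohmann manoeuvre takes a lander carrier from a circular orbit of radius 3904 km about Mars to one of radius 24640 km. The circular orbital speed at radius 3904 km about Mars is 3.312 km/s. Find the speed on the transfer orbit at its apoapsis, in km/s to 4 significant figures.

v = 0.6895 km/s

From the circular-orbit relation v² = μ/r at r = 3904 km: μ = v²r = (3.312)² × 3904 = 42824.3 km³/s².
The Hohmann ellipse has a_t = (r₁ + r₂)/2 = 14272 km.
The apoapsis of the transfer ellipse is at r = 24640 km.
Applying v² = μ(2/r − 1/a_t): v = 0.6895 km/s.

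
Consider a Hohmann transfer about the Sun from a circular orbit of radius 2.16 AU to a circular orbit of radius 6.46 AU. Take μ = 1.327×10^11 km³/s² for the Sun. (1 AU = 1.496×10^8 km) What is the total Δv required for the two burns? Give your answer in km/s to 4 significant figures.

Δv = 7.967 km/s

In km: r₁ = 2.16 × 1.496×10^8 = 3.23136×10^8 km; r₂ = 6.46 × 1.496×10^8 = 9.66416×10^8 km.
Transfer-ellipse semi-major axis a_t = (r₁ + r₂)/2 = (3.23136×10^8 + 9.66416×10^8)/2 = 6.44776×10^8 km.
Circular speed at r₁: v₁ = √(μ/r₁) = √(1.327×10^11/3.23136×10^8) = 20.2648 km/s.
Transfer-orbit speed at r₁ (vis-viva): v_p = √[μ(2/r₁ − 1/a_t)] = 24.8096 km/s.
First burn Δv₁ = |v_p − v₁| = 4.5448 km/s.
At r₂, v₂ = √(μ/r₂) = 11.718 km/s.
Transfer-orbit speed at r₂: v_a = √[μ(2/r₂ − 1/a_t)] = 8.2955 km/s.
Second burn Δv₂ = |v₂ − v_a| = 3.4225 km/s.
Δv = Δv₁ + Δv₂ = 4.5448 + 3.4225 = 7.967 km/s.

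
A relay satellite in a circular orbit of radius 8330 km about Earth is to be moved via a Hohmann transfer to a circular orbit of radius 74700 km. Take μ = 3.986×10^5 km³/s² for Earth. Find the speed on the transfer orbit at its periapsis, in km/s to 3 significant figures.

v = 9.28 km/s

Semi-major axis of the transfer orbit: a_t = (8330 + 74700)/2 = 41515 km.
At periapsis, r = 8330 km.
Applying v² = μ(2/r − 1/a_t): v = 9.279 km/s.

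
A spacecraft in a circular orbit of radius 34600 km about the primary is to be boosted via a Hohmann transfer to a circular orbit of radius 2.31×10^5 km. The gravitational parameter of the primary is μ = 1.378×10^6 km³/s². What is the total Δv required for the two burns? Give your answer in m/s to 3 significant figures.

Δv = 3210 m/s

The Hohmann ellipse has a_t = (r₁ + r₂)/2 = 1.328×10^5 km.
Circular speed at r₁: v₁ = √(μ/r₁) = √(1.378×10^6/34600) = 6.311 km/s.
On the transfer ellipse at r₁, vis-viva gives v_p = √[μ(2/r₁ − 1/a_t)] = 8.323 km/s.
First burn Δv₁ = |v_p − v₁| = 2.012 km/s.
At r₂, v₂ = √(μ/r₂) = 2.4424 km/s.
Transfer-orbit speed at r₂: v_a = √[μ(2/r₂ − 1/a_t)] = 1.2467 km/s.
Second burn Δv₂ = |v₂ − v_a| = 1.196 km/s.
Total Δv = Δv₁ + Δv₂ = 3.208 km/s.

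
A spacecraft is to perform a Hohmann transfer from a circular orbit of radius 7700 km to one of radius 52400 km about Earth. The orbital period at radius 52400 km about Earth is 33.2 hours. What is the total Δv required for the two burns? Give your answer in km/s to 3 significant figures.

From Kepler's third law T² = 4π²r³/μ at r = 52400 km, T = 33.2 hours = 33.2 × 3600 s = 1.1952×10^5 s: μ = 4π²r³/T² = 3.97624×10^5 km³/s².
Transfer-ellipse semi-major axis a_t = (r₁ + r₂)/2 = (7700 + 52400)/2 = 30050 km.
At r₁ the circular-orbit speed is v₁ = √(μ/r₁) = 7.186 km/s.
Transfer-orbit speed at r₁ (vis-viva): v_p = √[μ(2/r₁ − 1/a_t)] = 9.489 km/s.
First burn Δv₁ = |v_p − v₁| = 2.303 km/s.
At r₂, v₂ = √(μ/r₂) = 2.7547 km/s.
Transfer-orbit speed at r₂: v_a = √[μ(2/r₂ − 1/a_t)] = 1.3944 km/s.
Second burn Δv₂ = |v₂ − v_a| = 1.360 km/s.
Δv = Δv₁ + Δv₂ = 2.303 + 1.360 = 3.663 km/s.

Δv = 3.66 km/s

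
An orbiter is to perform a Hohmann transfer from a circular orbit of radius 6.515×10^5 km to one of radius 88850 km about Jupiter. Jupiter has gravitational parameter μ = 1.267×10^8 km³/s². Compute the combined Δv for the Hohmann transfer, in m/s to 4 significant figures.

Transfer-ellipse semi-major axis a_t = (r₁ + r₂)/2 = (6.515×10^5 + 88850)/2 = 3.70175×10^5 km.
Circular speed at r₁: v₁ = √(μ/r₁) = √(1.267×10^8/6.515×10^5) = 13.9454 km/s.
Transfer-orbit speed at r₁ (vis-viva): v_a = √[μ(2/r₁ − 1/a_t)] = 6.83213 km/s.
First burn Δv₁ = |v_a − v₁| = 7.1133 km/s.
At r₂, v₂ = √(μ/r₂) = 37.762 km/s.
Transfer-orbit speed at r₂: v_p = √[μ(2/r₂ − 1/a_t)] = 50.097 km/s.
Second burn Δv₂ = |v₂ − v_p| = 12.335 km/s.
Δv = Δv₁ + Δv₂ = 7.1133 + 12.335 = 19.45 km/s.

Δv = 19450 m/s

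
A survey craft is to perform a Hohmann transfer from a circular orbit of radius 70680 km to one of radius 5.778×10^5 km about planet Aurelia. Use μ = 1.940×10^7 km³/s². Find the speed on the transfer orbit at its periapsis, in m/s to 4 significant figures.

v = 22120 m/s

Semi-major axis of the transfer orbit: a_t = (70680 + 5.778×10^5)/2 = 3.2424×10^5 km.
At periapsis, r = 70680 km.
Applying v² = μ(2/r − 1/a_t): v = 22.12 km/s.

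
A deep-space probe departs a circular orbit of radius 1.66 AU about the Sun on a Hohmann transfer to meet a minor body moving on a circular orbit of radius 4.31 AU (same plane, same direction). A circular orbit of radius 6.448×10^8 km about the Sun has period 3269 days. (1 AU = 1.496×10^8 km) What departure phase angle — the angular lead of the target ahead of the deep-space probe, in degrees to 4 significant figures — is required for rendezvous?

From Kepler's third law T² = 4π²r³/μ at r = 6.448×10^8 km, T = 3269 days = 3269 × 86400 s = 2.824416×10^8 s: μ = 4π²r³/T² = 1.32671×10^11 km³/s².
In km: r₁ = 1.66 × 1.496×10^8 = 2.48336×10^8 km; r₂ = 4.31 × 1.496×10^8 = 6.44776×10^8 km.
The Hohmann ellipse has a_t = (r₁ + r₂)/2 = 4.46556×10^8 km.
Transfer time t = π√(a_t³/μ) = 8.1391×10^7 s.
Target angular speed ω₂ = √(μ/r₂³) = 2.2247×10^-8 rad/s.
Angle swept by the target during transfer: ω₂·t = 1.8107 rad = 103.75°.
Arrival is 180° from departure on the ellipse, so φ = 180° − 103.75° = 76.25°.

φ = 76.25°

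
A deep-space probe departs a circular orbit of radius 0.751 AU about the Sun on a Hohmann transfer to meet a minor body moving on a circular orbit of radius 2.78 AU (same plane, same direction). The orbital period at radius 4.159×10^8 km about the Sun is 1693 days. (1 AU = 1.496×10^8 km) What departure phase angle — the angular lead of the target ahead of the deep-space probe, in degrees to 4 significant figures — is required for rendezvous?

φ = 88.90°

From Kepler's third law T² = 4π²r³/μ at r = 4.159×10^8 km, T = 1693 days = 1693 × 86400 s = 1.462752×10^8 s: μ = 4π²r³/T² = 1.32735×10^11 km³/s².
In km: r₁ = 0.751 × 1.496×10^8 = 1.123496×10^8 km; r₂ = 2.78 × 1.496×10^8 = 4.15888×10^8 km.
The Hohmann ellipse has a_t = (r₁ + r₂)/2 = 2.641188×10^8 km.
Transfer time t = π√(a_t³/μ) = 3.701×10^7 s.
The target's mean motion on its circular orbit is ω₂ = √(μ/r₂³) = 4.296×10^-8 rad/s.
Angle swept by the target during transfer: ω₂·t = 1.590 rad = 91.10°.
Arrival is 180° from departure on the ellipse, so φ = 180° − 91.10° = 88.90°.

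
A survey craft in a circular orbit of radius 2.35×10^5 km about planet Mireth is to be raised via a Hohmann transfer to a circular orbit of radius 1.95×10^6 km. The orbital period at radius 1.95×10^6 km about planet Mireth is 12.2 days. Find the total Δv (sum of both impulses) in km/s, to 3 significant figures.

From Kepler's third law T² = 4π²r³/μ at r = 1.95×10^6 km, T = 12.2 days = 12.2 × 86400 s = 1.05408×10^6 s: μ = 4π²r³/T² = 2.63461×10^8 km³/s².
The Hohmann ellipse has a_t = (r₁ + r₂)/2 = 1.0925×10^6 km.
At r₁ the circular-orbit speed is v₁ = √(μ/r₁) = 33.48 km/s.
On the transfer ellipse at r₁, v² = μ(2/r − 1/a) gives v_p = √[μ(2/r₁ − 1/a_t)] = 44.73 km/s.
First burn Δv₁ = |v_p − v₁| = 11.25 km/s.
Circular speed at r₂: v₂ = √(μ/r₂) = 11.624 km/s.
Transfer-orbit speed at r₂: v_a = √[μ(2/r₂ − 1/a_t)] = 5.3909 km/s.
Second burn Δv₂ = |v₂ − v_a| = 6.233 km/s.
Total Δv = Δv₁ + Δv₂ = 17.48 km/s.

Δv = 17.5 km/s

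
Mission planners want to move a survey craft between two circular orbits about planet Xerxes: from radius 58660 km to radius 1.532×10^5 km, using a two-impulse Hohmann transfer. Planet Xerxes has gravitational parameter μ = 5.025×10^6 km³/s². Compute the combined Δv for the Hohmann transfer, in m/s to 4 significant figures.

Semi-major axis of the transfer orbit: a_t = (58660 + 1.532×10^5)/2 = 1.0593×10^5 km.
At r₁ the circular-orbit speed is v₁ = √(μ/r₁) = 9.255 km/s.
On the transfer ellipse at r₁, v² = μ(2/r − 1/a) gives v_p = √[μ(2/r₁ − 1/a_t)] = 11.13 km/s.
First burn Δv₁ = |v_p − v₁| = 1.875 km/s.
At r₂, v₂ = √(μ/r₂) = 5.727 km/s.
Transfer-orbit speed at r₂: v_a = √[μ(2/r₂ − 1/a_t)] = 4.262 km/s.
Second burn Δv₂ = |v₂ − v_a| = 1.465 km/s.
Total Δv = Δv₁ + Δv₂ = 3.340 km/s.

Δv = 3340 m/s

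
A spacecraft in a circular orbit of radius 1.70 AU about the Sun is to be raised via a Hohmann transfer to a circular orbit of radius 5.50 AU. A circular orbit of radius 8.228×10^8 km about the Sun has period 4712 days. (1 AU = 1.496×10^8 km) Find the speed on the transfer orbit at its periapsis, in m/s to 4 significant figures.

From Kepler's third law T² = 4π²r³/μ at r = 8.228×10^8 km, T = 4712 days = 4712 × 86400 s = 4.071168×10^8 s: μ = 4π²r³/T² = 1.32680×10^11 km³/s².
In km: r₁ = 1.70 × 1.496×10^8 = 2.5432×10^8 km; r₂ = 5.50 × 1.496×10^8 = 8.228×10^8 km.
Semi-major axis of the transfer orbit: a_t = (2.5432×10^8 + 8.228×10^8)/2 = 5.3856×10^8 km.
At periapsis, r = 2.5432×10^8 km.
Vis-viva: v = √[μ(2/r − 1/a_t)] = √[1.32680×10^11 × (2/2.5432×10^8 − 1/5.3856×10^8)] = 28.23 km/s.

v = 28230 m/s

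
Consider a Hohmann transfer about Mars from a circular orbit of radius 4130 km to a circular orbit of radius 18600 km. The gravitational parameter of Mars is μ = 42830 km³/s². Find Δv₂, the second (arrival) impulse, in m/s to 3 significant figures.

Semi-major axis of the transfer orbit: a_t = (4130 + 18600)/2 = 11365 km.
On the circular orbit at r = 18600 km, v_c = √(μ/r) = 1.5175 km/s.
Transfer-orbit speed at the same r (vis-viva, a = a_t): v_t = √[μ(2/r − 1/a_t)] = 0.91476 km/s.
Δv₂ = |v_t − v_c| = |0.91476 − 1.5175| = 0.6027 km/s.

Δv₂ = 603 m/s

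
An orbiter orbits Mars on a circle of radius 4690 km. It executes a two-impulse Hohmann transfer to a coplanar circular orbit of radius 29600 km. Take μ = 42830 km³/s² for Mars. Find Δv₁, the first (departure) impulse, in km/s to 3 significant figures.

The Hohmann ellipse has a_t = (r₁ + r₂)/2 = 17145 km.
Circular speed at r = 4690 km: v_c = √(μ/r) = 3.0220 km/s.
Transfer-orbit speed at the same r (vis-viva, a = a_t): v_t = √[μ(2/r − 1/a_t)] = 3.9707 km/s.
Δv₁ = |v_t − v_c| = |3.9707 − 3.0220| = 0.9487 km/s.

Δv₁ = 0.949 km/s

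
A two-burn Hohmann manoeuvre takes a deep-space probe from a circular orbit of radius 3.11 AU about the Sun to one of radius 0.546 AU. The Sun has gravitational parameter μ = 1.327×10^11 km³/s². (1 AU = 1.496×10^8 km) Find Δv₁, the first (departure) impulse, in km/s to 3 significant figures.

In km: r₁ = 3.11 × 1.496×10^8 = 4.65256×10^8 km; r₂ = 0.546 × 1.496×10^8 = 8.16816×10^7 km.
Semi-major axis of the transfer orbit: a_t = (4.65256×10^8 + 8.16816×10^7)/2 = 2.734688×10^8 km.
Circular speed at r = 4.65256×10^8 km: v_c = √(μ/r) = 16.88844 km/s.
Vis-viva on the transfer ellipse at r = 4.65256×10^8 km gives v_t = √[μ(2/r − 1/a_t)] = 9.229915 km/s.
Δv₁ = |v_t − v_c| = |9.229915 − 16.88844| = 7.659 km/s.

Δv₁ = 7.66 km/s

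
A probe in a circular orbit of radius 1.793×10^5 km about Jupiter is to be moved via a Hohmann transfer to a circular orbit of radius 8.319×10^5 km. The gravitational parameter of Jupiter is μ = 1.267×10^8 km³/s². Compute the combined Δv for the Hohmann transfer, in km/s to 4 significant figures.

Transfer-ellipse semi-major axis a_t = (r₁ + r₂)/2 = (1.793×10^5 + 8.319×10^5)/2 = 5.056×10^5 km.
At r₁ the circular-orbit speed is v₁ = √(μ/r₁) = 26.583 km/s.
Transfer-orbit speed at r₁ (v² = μ(2/r − 1/a)): v_p = √[μ(2/r₁ − 1/a_t)] = 34.098 km/s.
First burn Δv₁ = |v_p − v₁| = 7.515 km/s.
At r₂, v₂ = √(μ/r₂) = 12.341 km/s.
Transfer-orbit speed at r₂: v_a = √[μ(2/r₂ − 1/a_t)] = 7.3492 km/s.
Second burn Δv₂ = |v₂ − v_a| = 4.992 km/s.
Total Δv = Δv₁ + Δv₂ = 12.51 km/s.

Δv = 12.51 km/s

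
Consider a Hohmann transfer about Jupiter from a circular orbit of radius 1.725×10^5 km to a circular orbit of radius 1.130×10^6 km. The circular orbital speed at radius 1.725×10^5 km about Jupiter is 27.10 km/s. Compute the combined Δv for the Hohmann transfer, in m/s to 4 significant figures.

From the circular-orbit relation v² = μ/r at r = 1.725×10^5 km: μ = v²r = (27.10)² × 1.725×10^5 = 1.26686×10^8 km³/s².
Semi-major axis of the transfer orbit: a_t = (1.725×10^5 + 1.130×10^6)/2 = 6.5125×10^5 km.
At r₁ the circular-orbit speed is v₁ = √(μ/r₁) = 27.100 km/s.
On the transfer ellipse at r₁, v² = μ(2/r − 1/a) gives v_p = √[μ(2/r₁ − 1/a_t)] = 35.697 km/s.
First burn Δv₁ = |v_p − v₁| = 8.597 km/s.
At r₂, v₂ = √(μ/r₂) = 10.588 km/s.
Transfer-orbit speed at r₂: v_a = √[μ(2/r₂ − 1/a_t)] = 5.4494 km/s.
Second burn Δv₂ = |v₂ − v_a| = 5.139 km/s.
Total Δv = Δv₁ + Δv₂ = 13.74 km/s.

Δv = 13740 m/s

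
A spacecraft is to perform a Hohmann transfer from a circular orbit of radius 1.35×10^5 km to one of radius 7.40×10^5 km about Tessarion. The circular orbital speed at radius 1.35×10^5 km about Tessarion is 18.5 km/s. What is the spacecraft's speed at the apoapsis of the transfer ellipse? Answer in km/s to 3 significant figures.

v = 4.39 km/s

From the circular-orbit relation v² = μ/r at r = 1.35×10^5 km: μ = v²r = (18.5)² × 1.35×10^5 = 4.62038×10^7 km³/s².
Transfer-ellipse semi-major axis a_t = (r₁ + r₂)/2 = (1.350×10^5 + 7.400×10^5)/2 = 4.375×10^5 km.
At apoapsis, r = 7.400×10^5 km.
Applying v² = μ(2/r − 1/a_t): v = 4.389 km/s.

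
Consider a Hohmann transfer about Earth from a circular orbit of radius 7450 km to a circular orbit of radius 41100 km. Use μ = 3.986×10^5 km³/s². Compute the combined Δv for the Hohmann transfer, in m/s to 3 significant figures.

Δv = 3590 m/s

Semi-major axis of the transfer orbit: a_t = (7450 + 41100)/2 = 24275 km.
Circular speed at r₁: v₁ = √(μ/r₁) = √(3.986×10^5/7450) = 7.315 km/s.
Transfer-orbit speed at r₁ (v² = μ(2/r − 1/a)): v_p = √[μ(2/r₁ − 1/a_t)] = 9.518 km/s.
First burn Δv₁ = |v_p − v₁| = 2.203 km/s.
At r₂, v₂ = √(μ/r₂) = 3.114 km/s.
Transfer-orbit speed at r₂: v_a = √[μ(2/r₂ − 1/a_t)] = 1.725 km/s.
Second burn Δv₂ = |v₂ − v_a| = 1.389 km/s.
Δv = Δv₁ + Δv₂ = 2.203 + 1.389 = 3.592 km/s.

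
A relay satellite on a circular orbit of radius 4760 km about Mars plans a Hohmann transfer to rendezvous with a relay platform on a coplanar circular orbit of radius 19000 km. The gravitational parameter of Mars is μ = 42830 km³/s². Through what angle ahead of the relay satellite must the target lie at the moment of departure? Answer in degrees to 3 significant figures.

Transfer-ellipse semi-major axis a_t = (r₁ + r₂)/2 = (4760 + 19000)/2 = 11880 km.
The half-period of the transfer ellipse is t = π√(a_t³/μ) = 19656.2 s.
Target angular speed ω₂ = √(μ/r₂³) = 7.90212×10^-5 rad/s.
Angle swept by the target during transfer: ω₂·t = 1.5533 rad = 89.00°.
The relay satellite traverses 180° on the transfer ellipse, so the target must lead by 180° − 89.00° = 91.0°.

φ = 91.0°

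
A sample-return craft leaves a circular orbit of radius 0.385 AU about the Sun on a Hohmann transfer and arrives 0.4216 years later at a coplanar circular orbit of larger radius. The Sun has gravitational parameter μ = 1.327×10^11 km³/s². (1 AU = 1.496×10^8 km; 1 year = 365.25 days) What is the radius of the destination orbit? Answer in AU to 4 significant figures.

In km: r₁ = 0.385 × 1.496×10^8 = 5.7596×10^7 km.
Transfer time t = 0.4216 years × 365.25 × 86400 s = 1.330468416×10^7 s, and t = π√(a_t³/μ).
So a_t = (μ t²/π²)^(1/3) = (1.327×10^11 × (1.330468416×10^7)² / π²)^(1/3) = 1.3351×10^8 km.
Since a_t = (r₁ + r₂)/2, r₂ = 2a_t − r₁ = 2×1.3351×10^8 − 5.7596×10^7 = 2.09424×10^8 km.
In AU: r₂ = 2.09424×10^8 / 1.496×10^8 = 1.400 AU.

r₂ = 1.400 AU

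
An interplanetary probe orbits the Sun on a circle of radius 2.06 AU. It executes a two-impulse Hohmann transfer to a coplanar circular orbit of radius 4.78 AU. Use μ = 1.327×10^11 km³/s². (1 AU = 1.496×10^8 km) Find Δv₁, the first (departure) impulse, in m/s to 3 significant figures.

In km: r₁ = 2.06 × 1.496×10^8 = 3.08176×10^8 km; r₂ = 4.78 × 1.496×10^8 = 7.15088×10^8 km.
Semi-major axis of the transfer orbit: a_t = (3.08176×10^8 + 7.15088×10^8)/2 = 5.11632×10^8 km.
On the circular orbit at r = 3.08176×10^8 km, v_c = √(μ/r) = 20.751 km/s.
Transfer-orbit speed at the same r (vis-viva, a = a_t): v_t = √[μ(2/r − 1/a_t)] = 24.532 km/s.
Δv₁ = |v_t − v_c| = |24.532 − 20.751| = 3.781 km/s.

Δv₁ = 3780 m/s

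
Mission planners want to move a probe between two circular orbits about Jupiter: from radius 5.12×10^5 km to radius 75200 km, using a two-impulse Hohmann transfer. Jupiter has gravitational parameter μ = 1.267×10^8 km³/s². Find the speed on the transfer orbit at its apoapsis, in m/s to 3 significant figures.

Transfer-ellipse semi-major axis a_t = (r₁ + r₂)/2 = (5.120×10^5 + 75200)/2 = 2.936×10^5 km.
At apoapsis, r = 5.120×10^5 km.
Applying v² = μ(2/r − 1/a_t): v = 7.961 km/s.

v = 7960 m/s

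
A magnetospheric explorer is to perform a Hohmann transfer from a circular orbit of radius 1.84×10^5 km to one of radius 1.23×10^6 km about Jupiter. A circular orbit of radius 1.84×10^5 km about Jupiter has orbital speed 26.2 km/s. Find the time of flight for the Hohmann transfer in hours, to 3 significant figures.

From the circular-orbit relation v² = μ/r at r = 1.84×10^5 km: μ = v²r = (26.2)² × 1.84×10^5 = 1.26305×10^8 km³/s².
Transfer-ellipse semi-major axis a_t = (r₁ + r₂)/2 = (1.840×10^5 + 1.230×10^6)/2 = 7.070×10^5 km.
Transfer time t = π√(a_t³/μ) = π√((7.070×10^5)³ / 1.26305×10^8) = 1.662×10^5 s.
Converting: 1.662×10^5 s ÷ 3600 s/hour = 46.2 hours.

t = 46.2 hours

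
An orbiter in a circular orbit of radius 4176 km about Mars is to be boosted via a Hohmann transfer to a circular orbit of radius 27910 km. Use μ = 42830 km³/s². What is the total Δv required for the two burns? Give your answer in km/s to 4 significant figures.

Δv = 1.628 km/s

The Hohmann ellipse has a_t = (r₁ + r₂)/2 = 16043 km.
Circular speed at r₁: v₁ = √(μ/r₁) = √(42830/4176) = 3.20253 km/s.
Transfer-orbit speed at r₁ (v² = μ(2/r − 1/a)): v_p = √[μ(2/r₁ − 1/a_t)] = 4.22407 km/s.
First burn Δv₁ = |v_p − v₁| = 1.0215 km/s.
At r₂, v₂ = √(μ/r₂) = 1.23878 km/s.
Transfer-orbit speed at r₂: v_a = √[μ(2/r₂ − 1/a_t)] = 0.632021 km/s.
Second burn Δv₂ = |v₂ − v_a| = 0.60676 km/s.
Total Δv = Δv₁ + Δv₂ = 1.628 km/s.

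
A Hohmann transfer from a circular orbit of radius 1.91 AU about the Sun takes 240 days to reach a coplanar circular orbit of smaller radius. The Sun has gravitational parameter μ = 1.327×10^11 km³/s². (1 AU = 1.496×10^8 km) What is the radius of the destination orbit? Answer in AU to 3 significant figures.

In km: r₁ = 1.91 × 1.496×10^8 = 2.85736×10^8 km.
Transfer time t = 240 days = 2.0736×10^7 s, and t = π√(a_t³/μ).
So a_t = (μ t²/π²)^(1/3) = (1.327×10^11 × (2.0736×10^7)² / π²)^(1/3) = 1.7948×10^8 km.
Since a_t = (r₁ + r₂)/2, r₂ = 2a_t − r₁ = 2×1.7948×10^8 − 2.85736×10^8 = 7.3224×10^7 km.
In AU: r₂ = 7.3224×10^7 / 1.496×10^8 = 0.489 AU.

r₂ = 0.489 AU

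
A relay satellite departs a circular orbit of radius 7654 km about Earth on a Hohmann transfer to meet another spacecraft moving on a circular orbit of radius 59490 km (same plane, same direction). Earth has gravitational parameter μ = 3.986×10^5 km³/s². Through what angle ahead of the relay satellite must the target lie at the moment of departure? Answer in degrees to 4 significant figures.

Transfer-ellipse semi-major axis a_t = (r₁ + r₂)/2 = (7654 + 59490)/2 = 33572 km.
The half-period of the transfer ellipse is t = π√(a_t³/μ) = 30610 s.
Target angular speed ω₂ = √(μ/r₂³) = 4.351×10^-5 rad/s.
Angle swept by the target during transfer: ω₂·t = 1.3318 rad = 76.31°.
The relay satellite traverses 180° on the transfer ellipse, so the target must lead by 180° − 76.31° = 103.7°.

φ = 103.7°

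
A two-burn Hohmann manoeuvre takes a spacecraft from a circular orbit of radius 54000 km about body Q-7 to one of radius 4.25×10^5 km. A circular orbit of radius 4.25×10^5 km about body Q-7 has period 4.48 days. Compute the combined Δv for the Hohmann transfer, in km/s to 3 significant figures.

From Kepler's third law T² = 4π²r³/μ at r = 4.25×10^5 km, T = 4.48 days = 4.48 × 86400 s = 3.87072×10^5 s: μ = 4π²r³/T² = 2.02275×10^7 km³/s².
The Hohmann ellipse has a_t = (r₁ + r₂)/2 = 2.395×10^5 km.
Circular speed at r₁: v₁ = √(μ/r₁) = √(2.02275×10^7/54000) = 19.354 km/s.
Transfer-orbit speed at r₁ (vis-viva): v_p = √[μ(2/r₁ − 1/a_t)] = 25.782 km/s.
First burn Δv₁ = |v_p − v₁| = 6.428 km/s.
Circular speed at r₂: v₂ = √(μ/r₂) = 6.899 km/s.
Transfer-orbit speed at r₂: v_a = √[μ(2/r₂ − 1/a_t)] = 3.276 km/s.
Second burn Δv₂ = |v₂ − v_a| = 3.623 km/s.
Total Δv = Δv₁ + Δv₂ = 10.05 km/s.

Δv = 10.1 km/s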